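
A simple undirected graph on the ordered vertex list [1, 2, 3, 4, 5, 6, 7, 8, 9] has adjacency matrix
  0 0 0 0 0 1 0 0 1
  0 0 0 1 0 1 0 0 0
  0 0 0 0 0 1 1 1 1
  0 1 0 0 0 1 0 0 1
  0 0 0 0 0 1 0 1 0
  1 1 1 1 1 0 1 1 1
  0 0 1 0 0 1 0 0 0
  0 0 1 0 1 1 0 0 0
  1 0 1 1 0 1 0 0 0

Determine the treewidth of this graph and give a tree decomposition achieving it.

Treewidth 2.
One such decomposition:
Bags: B1 = {3, 6, 8}  B2 = {3, 6, 9}  B3 = {5, 6, 8}  B4 = {4, 6, 9}  B5 = {2, 4, 6}  B6 = {1, 6, 9}  B7 = {3, 6, 7}
Tree: B1–B2, B1–B3, B2–B4, B4–B5, B4–B6, B1–B7

The largest bag has 3 vertices, giving width 2; this decomposition certifies tw(G) ≤ 2. Conversely, {1, 6, 9} is a clique of size 3, and the vertices of any clique must share a bag in every tree decomposition; so some bag has ≥ 3 vertices and tw(G) ≥ 2. Therefore the treewidth is 2.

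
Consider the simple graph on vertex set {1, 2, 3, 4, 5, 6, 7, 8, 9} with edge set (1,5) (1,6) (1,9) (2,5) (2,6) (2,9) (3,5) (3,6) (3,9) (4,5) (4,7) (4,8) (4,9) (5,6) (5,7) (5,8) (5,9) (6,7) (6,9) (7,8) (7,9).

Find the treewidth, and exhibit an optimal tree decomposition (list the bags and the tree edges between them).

Each bag holds 4 vertices, so the decomposition has width 3, which upper-bounds the treewidth. On the other hand G contains the 4-clique {4, 5, 7, 8}. A clique must lie in a single bag of any decomposition, so no decomposition can have width below 3. Hence tw(G) = 3 exactly.

Treewidth 3.
Bags: B1 = {5, 6, 7, 9}  B2 = {1, 5, 6, 9}  B3 = {3, 5, 6, 9}  B4 = {2, 5, 6, 9}  B5 = {4, 5, 7, 9}  B6 = {4, 5, 7, 8}
Tree: B1–B2, B1–B3, B1–B4, B1–B5, B5–B6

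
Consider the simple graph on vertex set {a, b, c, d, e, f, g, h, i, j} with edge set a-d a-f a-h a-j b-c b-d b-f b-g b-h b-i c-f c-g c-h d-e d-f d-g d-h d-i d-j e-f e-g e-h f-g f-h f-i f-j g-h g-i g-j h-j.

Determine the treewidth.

4

A width-4 tree decomposition is:
Bags: B1 = {d, f, g, h, j}  B2 = {b, d, f, g, h}  B3 = {a, d, f, h, j}  B4 = {b, d, f, g, i}  B5 = {b, c, f, g, h}  B6 = {d, e, f, g, h}
Tree: B1–B2, B1–B3, B2–B4, B2–B5, B2–B6
The largest bag has 5 vertices, giving width 4; this decomposition certifies tw(G) ≤ 4. Conversely, {d, f, g, h, j} is a clique of size 5, and the vertices of any clique must share a bag in every tree decomposition; so some bag has ≥ 5 vertices and tw(G) ≥ 4. Combining the bounds, tw(G) = 4.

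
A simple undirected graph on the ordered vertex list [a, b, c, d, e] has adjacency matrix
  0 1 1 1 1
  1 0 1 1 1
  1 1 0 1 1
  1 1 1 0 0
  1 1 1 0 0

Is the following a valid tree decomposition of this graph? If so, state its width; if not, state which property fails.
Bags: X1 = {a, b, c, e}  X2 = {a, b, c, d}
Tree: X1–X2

Checking the three conditions: (i) the bags cover all of {a, b, c, d, e}; (ii) for each edge, some bag contains both endpoints; (iii) the bags containing any fixed vertex form a subtree. All hold, so the decomposition is valid with width 4 − 1 = 3.

Yes; width 3.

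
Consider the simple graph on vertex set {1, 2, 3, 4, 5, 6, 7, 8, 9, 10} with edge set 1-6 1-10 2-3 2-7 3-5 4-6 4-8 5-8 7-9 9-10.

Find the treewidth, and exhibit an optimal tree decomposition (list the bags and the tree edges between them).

Treewidth 2.
One optimal decomposition is:
Bags: B1 = {1, 6, 10}  B2 = {6, 9, 10}  B3 = {6, 7, 9}  B4 = {2, 6, 7}  B5 = {2, 3, 6}  B6 = {3, 5, 6}  B7 = {5, 6, 8}  B8 = {4, 6, 8}
Tree: B1–B2, B2–B3, B3–B4, B4–B5, B5–B6, B6–B7, B7–B8

Every bag has size at most 3, so the width is 3 − 1 = 2 and tw(G) ≤ 2. Since 6–1–10–9–7–2–3–5–8–4–6 is a cycle in G, G is not acyclic. Forests are exactly the graphs of treewidth ≤ 1, so tw(G) ≥ 2. Combining the bounds, tw(G) = 2.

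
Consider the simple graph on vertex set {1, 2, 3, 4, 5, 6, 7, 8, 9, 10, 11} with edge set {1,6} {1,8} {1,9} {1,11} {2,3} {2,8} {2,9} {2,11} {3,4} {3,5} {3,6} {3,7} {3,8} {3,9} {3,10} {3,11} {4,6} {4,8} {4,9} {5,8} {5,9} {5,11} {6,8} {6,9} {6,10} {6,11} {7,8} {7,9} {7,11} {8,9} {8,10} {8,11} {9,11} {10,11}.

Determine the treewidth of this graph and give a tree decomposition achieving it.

Treewidth 4.
Bags: B1 = {3, 6, 8, 9, 11}  B2 = {3, 4, 6, 8, 9}  B3 = {3, 5, 8, 9, 11}  B4 = {3, 6, 8, 10, 11}  B5 = {3, 7, 8, 9, 11}  B6 = {2, 3, 8, 9, 11}  B7 = {1, 6, 8, 9, 11}
Tree: B1–B2, B1–B3, B1–B4, B1–B5, B3–B6, B1–B7

Each bag holds 5 vertices, so the decomposition has width 4, which upper-bounds the treewidth. Conversely, {1, 6, 8, 9, 11} is a clique of size 5, and the vertices of any clique must share a bag in every tree decomposition; so some bag has ≥ 5 vertices and tw(G) ≥ 4. Therefore the treewidth is 4.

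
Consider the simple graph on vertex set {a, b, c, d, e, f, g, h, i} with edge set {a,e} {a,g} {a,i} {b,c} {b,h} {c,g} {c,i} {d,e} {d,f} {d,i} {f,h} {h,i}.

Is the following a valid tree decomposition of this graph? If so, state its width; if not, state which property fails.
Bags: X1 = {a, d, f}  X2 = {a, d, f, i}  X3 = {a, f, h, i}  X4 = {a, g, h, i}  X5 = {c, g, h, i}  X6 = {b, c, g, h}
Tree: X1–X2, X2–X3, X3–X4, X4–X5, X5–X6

No — vertex e appears in no bag.

A tree decomposition must satisfy three properties: every vertex lies in some bag; for every edge, both endpoints lie together in some bag; and for every vertex, the bags containing it form a connected subtree. Here vertex e appears in no bag, so the decomposition is invalid.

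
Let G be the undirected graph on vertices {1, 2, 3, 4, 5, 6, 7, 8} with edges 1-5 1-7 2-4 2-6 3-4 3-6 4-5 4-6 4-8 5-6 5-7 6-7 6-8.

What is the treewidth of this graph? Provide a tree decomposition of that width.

Treewidth 2.
Bags: B1 = {4, 6, 8}  B2 = {4, 5, 6}  B3 = {3, 4, 6}  B4 = {5, 6, 7}  B5 = {2, 4, 6}  B6 = {1, 5, 7}
Tree: B1–B2, B1–B3, B2–B4, B3–B5, B4–B6

Each bag holds 3 vertices, so the decomposition has width 2, which upper-bounds the treewidth. For the lower bound, the 3 vertices {1, 5, 7} are pairwise adjacent, and any tree decomposition puts a clique entirely inside one bag — forcing width ≥ 2. Combining the bounds, tw(G) = 2.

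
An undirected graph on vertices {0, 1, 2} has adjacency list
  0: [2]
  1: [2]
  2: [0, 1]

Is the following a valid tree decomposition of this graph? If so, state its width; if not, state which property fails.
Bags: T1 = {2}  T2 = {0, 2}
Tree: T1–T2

No — vertex 1 appears in no bag.

A tree decomposition must satisfy three properties: every vertex lies in some bag; for every edge, both endpoints lie together in some bag; and for every vertex, the bags containing it form a connected subtree. Here vertex 1 appears in no bag, so the decomposition is invalid.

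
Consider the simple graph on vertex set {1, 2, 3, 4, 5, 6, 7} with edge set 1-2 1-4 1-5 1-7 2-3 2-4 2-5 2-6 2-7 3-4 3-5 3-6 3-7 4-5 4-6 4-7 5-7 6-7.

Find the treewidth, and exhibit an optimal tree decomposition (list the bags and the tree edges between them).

Treewidth 4.
Bags: B1 = {1, 2, 4, 5, 7}  B2 = {2, 3, 4, 5, 7}  B3 = {2, 3, 4, 6, 7}
Tree: B1–B2, B2–B3

Every bag has size at most 5, so the width is 5 − 1 = 4 and tw(G) ≤ 4. For the lower bound, the 5 vertices {1, 2, 4, 5, 7} are pairwise adjacent, and any tree decomposition puts a clique entirely inside one bag — forcing width ≥ 4. Therefore the treewidth is 4.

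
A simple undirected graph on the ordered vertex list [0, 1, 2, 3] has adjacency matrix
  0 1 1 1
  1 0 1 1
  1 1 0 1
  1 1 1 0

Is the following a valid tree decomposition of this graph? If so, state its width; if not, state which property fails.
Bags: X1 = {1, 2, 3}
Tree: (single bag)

A tree decomposition must satisfy three properties: every vertex lies in some bag; for every edge, both endpoints lie together in some bag; and for every vertex, the bags containing it form a connected subtree. Here vertex 0 appears in no bag, so the decomposition is invalid.

No — vertex 0 appears in no bag.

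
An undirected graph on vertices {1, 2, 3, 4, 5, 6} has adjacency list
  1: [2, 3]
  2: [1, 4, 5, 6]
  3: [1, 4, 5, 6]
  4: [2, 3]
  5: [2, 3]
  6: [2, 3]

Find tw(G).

2

A width-2 tree decomposition is:
Bags: B1 = {2, 3, 5}  B2 = {2, 3, 4}  B3 = {2, 3, 6}  B4 = {1, 2, 3}
Tree: B1–B2, B2–B3, B3–B4
Each bag holds 3 vertices, so the decomposition has width 2, which upper-bounds the treewidth. Since 5–2–4–3–5 is a cycle in G, G is not acyclic. Forests are exactly the graphs of treewidth ≤ 1, so tw(G) ≥ 2. The upper and lower bounds meet at 2, so that is the treewidth.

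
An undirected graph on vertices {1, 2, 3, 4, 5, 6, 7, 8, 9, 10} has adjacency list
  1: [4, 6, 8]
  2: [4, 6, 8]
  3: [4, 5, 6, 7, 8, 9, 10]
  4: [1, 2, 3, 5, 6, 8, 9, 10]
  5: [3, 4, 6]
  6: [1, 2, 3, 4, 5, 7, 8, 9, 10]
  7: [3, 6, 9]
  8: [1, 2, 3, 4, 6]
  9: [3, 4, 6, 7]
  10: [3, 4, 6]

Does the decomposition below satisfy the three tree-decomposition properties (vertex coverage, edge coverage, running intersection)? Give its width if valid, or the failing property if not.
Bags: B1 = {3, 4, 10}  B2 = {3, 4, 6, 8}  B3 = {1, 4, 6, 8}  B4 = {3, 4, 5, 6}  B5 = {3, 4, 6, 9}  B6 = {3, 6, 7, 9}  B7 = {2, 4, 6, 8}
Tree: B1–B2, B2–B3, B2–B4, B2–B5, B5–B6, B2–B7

A tree decomposition must satisfy three properties: every vertex lies in some bag; for every edge, both endpoints lie together in some bag; and for every vertex, the bags containing it form a connected subtree. Here edge (6,10) lies in no bag, so the decomposition is invalid.

No — edge (6,10) lies in no bag.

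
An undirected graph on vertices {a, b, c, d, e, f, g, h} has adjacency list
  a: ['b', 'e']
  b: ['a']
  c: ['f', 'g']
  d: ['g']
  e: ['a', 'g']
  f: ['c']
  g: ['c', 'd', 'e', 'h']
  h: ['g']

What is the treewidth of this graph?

A width-1 tree decomposition is:
Bags: B1 = {e, g}  B2 = {g, h}  B3 = {a, e}  B4 = {a, b}  B5 = {c, g}  B6 = {c, f}  B7 = {d, g}
Tree: B1–B2, B1–B3, B3–B4, B2–B5, B5–B6, B1–B7
The largest bag has 2 vertices, giving width 1; this decomposition certifies tw(G) ≤ 1. Since G has at least one edge (e.g. e–g), it is not an edgeless graph, so tw(G) ≥ 1. The upper and lower bounds meet at 1, so that is the treewidth.

1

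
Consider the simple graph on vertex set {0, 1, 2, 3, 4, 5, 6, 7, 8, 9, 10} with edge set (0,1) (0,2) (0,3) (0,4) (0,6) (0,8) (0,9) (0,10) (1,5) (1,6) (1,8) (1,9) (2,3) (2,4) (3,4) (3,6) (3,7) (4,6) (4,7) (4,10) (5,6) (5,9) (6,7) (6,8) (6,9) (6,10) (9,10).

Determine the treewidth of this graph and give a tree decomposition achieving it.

Treewidth 3.
One such decomposition:
Bags: B1 = {0, 6, 9, 10}  B2 = {0, 1, 6, 9}  B3 = {1, 5, 6, 9}  B4 = {0, 1, 6, 8}  B5 = {0, 4, 6, 10}  B6 = {0, 3, 4, 6}  B7 = {3, 4, 6, 7}  B8 = {0, 2, 3, 4}
Tree: B1–B2, B2–B3, B2–B4, B1–B5, B5–B6, B6–B7, B6–B8

Every bag has size at most 4, so the width is 4 − 1 = 3 and tw(G) ≤ 3. Conversely, {0, 2, 3, 4} is a clique of size 4, and the vertices of any clique must share a bag in every tree decomposition; so some bag has ≥ 4 vertices and tw(G) ≥ 3. Therefore the treewidth is 3.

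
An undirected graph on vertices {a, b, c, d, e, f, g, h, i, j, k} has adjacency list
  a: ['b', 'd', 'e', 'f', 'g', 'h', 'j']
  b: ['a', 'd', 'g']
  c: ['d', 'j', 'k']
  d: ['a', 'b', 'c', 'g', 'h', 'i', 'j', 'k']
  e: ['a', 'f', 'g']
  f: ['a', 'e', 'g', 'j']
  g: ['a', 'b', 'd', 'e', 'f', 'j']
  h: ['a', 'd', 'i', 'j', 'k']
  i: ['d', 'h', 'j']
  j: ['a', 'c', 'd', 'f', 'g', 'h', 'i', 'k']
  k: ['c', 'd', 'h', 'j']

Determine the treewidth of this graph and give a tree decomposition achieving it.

Treewidth 3.
One optimal decomposition is:
Bags: B1 = {d, h, j, k}  B2 = {a, d, h, j}  B3 = {a, d, g, j}  B4 = {d, h, i, j}  B5 = {a, f, g, j}  B6 = {c, d, j, k}  B7 = {a, b, d, g}  B8 = {a, e, f, g}
Tree: B1–B2, B2–B3, B1–B4, B3–B5, B1–B6, B3–B7, B5–B8

Every bag has size at most 4, so the width is 4 − 1 = 3 and tw(G) ≤ 3. For the lower bound, the 4 vertices {a, d, g, j} are pairwise adjacent, and any tree decomposition puts a clique entirely inside one bag — forcing width ≥ 3. Therefore the treewidth is 3.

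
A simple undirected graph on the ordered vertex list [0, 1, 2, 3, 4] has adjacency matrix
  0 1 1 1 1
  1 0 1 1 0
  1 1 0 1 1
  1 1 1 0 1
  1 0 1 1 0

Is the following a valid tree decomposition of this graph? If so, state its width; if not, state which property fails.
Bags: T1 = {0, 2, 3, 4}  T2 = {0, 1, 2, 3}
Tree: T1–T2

Yes; width 3.

Vertex coverage: the bags together contain {0, 1, 2, 3, 4}, the full vertex set. Edge coverage: each edge of G has both endpoints in at least one bag. Running intersection: for every vertex, the bags containing it form a connected subtree. All three properties hold, so this is a valid tree decomposition of width max|bag| − 1 = 3, and hence tw(G) ≤ 3.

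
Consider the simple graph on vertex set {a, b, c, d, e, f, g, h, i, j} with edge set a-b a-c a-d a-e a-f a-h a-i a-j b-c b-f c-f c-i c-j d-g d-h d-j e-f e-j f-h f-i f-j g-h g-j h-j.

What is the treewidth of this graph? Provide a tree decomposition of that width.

Each bag holds 4 vertices, so the decomposition has width 3, which upper-bounds the treewidth. Conversely, {d, g, h, j} is a clique of size 4, and the vertices of any clique must share a bag in every tree decomposition; so some bag has ≥ 4 vertices and tw(G) ≥ 3. Therefore the treewidth is 3.

Treewidth 3.
Bags: B1 = {a, c, f, j}  B2 = {a, b, c, f}  B3 = {a, f, h, j}  B4 = {a, c, f, i}  B5 = {a, d, h, j}  B6 = {d, g, h, j}  B7 = {a, e, f, j}
Tree: B1–B2, B1–B3, B1–B4, B3–B5, B5–B6, B1–B7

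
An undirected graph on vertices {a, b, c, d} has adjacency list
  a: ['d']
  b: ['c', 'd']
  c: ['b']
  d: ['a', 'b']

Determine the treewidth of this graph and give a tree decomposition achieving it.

Each bag holds 2 vertices, so the decomposition has width 1, which upper-bounds the treewidth. G has an edge, so its treewidth is at least 1. Hence tw(G) = 1 exactly.

Treewidth 1.
One optimal decomposition is:
Bags: B1 = {b, c}  B2 = {b, d}  B3 = {a, d}
Tree: B1–B2, B2–B3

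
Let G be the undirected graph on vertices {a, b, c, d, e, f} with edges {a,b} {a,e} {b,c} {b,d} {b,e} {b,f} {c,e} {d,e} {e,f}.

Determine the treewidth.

A width-2 tree decomposition is:
Bags: B1 = {a, b, e}  B2 = {b, e, f}  B3 = {b, d, e}  B4 = {b, c, e}
Tree: B1–B2, B1–B3, B2–B4
The largest bag has 3 vertices, giving width 2; this decomposition certifies tw(G) ≤ 2. For the lower bound, the 3 vertices {b, d, e} are pairwise adjacent, and any tree decomposition puts a clique entirely inside one bag — forcing width ≥ 2. Hence tw(G) = 2 exactly.

2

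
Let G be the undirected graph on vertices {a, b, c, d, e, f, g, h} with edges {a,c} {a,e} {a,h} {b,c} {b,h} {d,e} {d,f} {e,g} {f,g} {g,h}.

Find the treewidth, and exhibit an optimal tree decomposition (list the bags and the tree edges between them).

The largest bag has 3 vertices, giving width 2; this decomposition certifies tw(G) ≤ 2. For the lower bound, G contains the cycle b–c–a–h–b, so G is not a forest; only forests have treewidth ≤ 1, hence tw(G) ≥ 2. The upper and lower bounds meet at 2, so that is the treewidth.

Treewidth 2.
One optimal decomposition is:
Bags: B1 = {b, c, h}  B2 = {a, c, h}  B3 = {a, g, h}  B4 = {a, e, g}  B5 = {e, f, g}  B6 = {d, e, f}
Tree: B1–B2, B2–B3, B3–B4, B4–B5, B5–B6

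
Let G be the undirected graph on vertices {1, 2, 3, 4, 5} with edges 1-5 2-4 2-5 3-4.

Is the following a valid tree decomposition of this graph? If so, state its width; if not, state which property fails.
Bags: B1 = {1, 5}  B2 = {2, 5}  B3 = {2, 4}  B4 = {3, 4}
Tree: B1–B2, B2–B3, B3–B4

Yes; width 1.

Vertex coverage: the bags together contain {1, 2, 3, 4, 5}, the full vertex set. Edge coverage: each edge of G has both endpoints in at least one bag. Running intersection: for every vertex, the bags containing it form a connected subtree. All three properties hold, so this is a valid tree decomposition of width max|bag| − 1 = 1, and hence tw(G) ≤ 1.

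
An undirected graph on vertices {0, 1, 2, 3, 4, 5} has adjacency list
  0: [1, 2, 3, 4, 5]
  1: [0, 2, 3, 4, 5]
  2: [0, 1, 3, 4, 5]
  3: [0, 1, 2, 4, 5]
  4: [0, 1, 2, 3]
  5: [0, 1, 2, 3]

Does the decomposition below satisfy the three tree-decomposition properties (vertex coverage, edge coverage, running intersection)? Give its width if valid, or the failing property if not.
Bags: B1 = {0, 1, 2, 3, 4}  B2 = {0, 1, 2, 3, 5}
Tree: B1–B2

Vertex coverage: the bags together contain {0, 1, 2, 3, 4, 5}, the full vertex set. Edge coverage: each edge of G has both endpoints in at least one bag. Running intersection: for every vertex, the bags containing it form a connected subtree. All three properties hold, so this is a valid tree decomposition of width max|bag| − 1 = 4, and hence tw(G) ≤ 4.

Yes; width 4.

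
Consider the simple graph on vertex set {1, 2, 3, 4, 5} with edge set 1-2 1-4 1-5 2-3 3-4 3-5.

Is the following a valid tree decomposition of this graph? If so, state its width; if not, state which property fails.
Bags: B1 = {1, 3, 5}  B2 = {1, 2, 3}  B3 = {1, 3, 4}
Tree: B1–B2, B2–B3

Yes; width 2.

Every vertex of G appears in some bag (union = {1, 2, 3, 4, 5}); every edge is covered by a bag; and for each vertex v the set of bags containing v is connected in the bag tree. The decomposition is therefore valid. The largest bag has 3 vertices, so the width is 2.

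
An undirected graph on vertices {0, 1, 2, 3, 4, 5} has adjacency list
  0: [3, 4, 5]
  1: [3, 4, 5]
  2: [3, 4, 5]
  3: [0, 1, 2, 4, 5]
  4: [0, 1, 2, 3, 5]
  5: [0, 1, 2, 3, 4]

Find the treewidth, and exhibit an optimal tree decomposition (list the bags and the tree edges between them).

Treewidth 3.
One such decomposition:
Bags: B1 = {2, 3, 4, 5}  B2 = {1, 3, 4, 5}  B3 = {0, 3, 4, 5}
Tree: B1–B2, B2–B3

The largest bag has 4 vertices, giving width 3; this decomposition certifies tw(G) ≤ 3. For the lower bound, the 4 vertices {0, 3, 4, 5} are pairwise adjacent, and any tree decomposition puts a clique entirely inside one bag — forcing width ≥ 3. Hence tw(G) = 3 exactly.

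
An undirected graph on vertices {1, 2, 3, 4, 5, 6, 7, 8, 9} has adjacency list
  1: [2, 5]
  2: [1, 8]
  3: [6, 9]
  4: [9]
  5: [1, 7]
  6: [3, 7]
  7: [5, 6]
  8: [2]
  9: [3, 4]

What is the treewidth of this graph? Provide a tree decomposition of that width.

Treewidth 1.
One optimal decomposition is:
Bags: B1 = {4, 9}  B2 = {3, 9}  B3 = {3, 6}  B4 = {6, 7}  B5 = {5, 7}  B6 = {1, 5}  B7 = {1, 2}  B8 = {2, 8}
Tree: B1–B2, B2–B3, B3–B4, B4–B5, B5–B6, B6–B7, B7–B8

Every bag has size at most 2, so the width is 2 − 1 = 1 and tw(G) ≤ 1. Any graph with an edge has treewidth ≥ 1, and G has the edge 4–9. Hence tw(G) = 1 exactly.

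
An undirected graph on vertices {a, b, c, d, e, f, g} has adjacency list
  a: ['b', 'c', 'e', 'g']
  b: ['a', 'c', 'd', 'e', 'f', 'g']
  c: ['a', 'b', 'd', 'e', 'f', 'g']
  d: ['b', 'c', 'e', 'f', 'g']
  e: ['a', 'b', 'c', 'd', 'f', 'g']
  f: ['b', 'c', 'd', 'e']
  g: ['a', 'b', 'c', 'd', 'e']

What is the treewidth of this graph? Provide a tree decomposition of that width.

Treewidth 4.
One such decomposition:
Bags: B1 = {b, c, d, e, f}  B2 = {b, c, d, e, g}  B3 = {a, b, c, e, g}
Tree: B1–B2, B2–B3

Each bag holds 5 vertices, so the decomposition has width 4, which upper-bounds the treewidth. Conversely, {b, c, d, e, g} is a clique of size 5, and the vertices of any clique must share a bag in every tree decomposition; so some bag has ≥ 5 vertices and tw(G) ≥ 4. Hence tw(G) = 4 exactly.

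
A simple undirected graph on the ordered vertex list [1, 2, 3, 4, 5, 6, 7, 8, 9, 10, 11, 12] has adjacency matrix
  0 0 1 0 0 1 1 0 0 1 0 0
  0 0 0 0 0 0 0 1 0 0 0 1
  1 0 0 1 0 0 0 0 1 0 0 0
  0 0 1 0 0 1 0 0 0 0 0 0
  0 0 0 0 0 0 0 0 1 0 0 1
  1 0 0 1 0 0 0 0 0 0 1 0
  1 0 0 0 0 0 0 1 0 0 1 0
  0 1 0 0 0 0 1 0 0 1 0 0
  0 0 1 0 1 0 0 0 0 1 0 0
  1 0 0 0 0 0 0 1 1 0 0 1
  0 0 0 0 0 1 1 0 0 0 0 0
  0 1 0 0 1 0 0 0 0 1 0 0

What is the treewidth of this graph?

A width-3 tree decomposition is:
Bags: B1 = {2, 5, 9, 12}  B2 = {2, 9, 10, 12}  B3 = {2, 8, 9, 10}  B4 = {3, 8, 9, 10}  B5 = {1, 3, 8, 10}  B6 = {1, 3, 7, 8}  B7 = {1, 3, 4, 7}  B8 = {1, 4, 6, 7}  B9 = {4, 6, 7, 11}
Tree: B1–B2, B2–B3, B3–B4, B4–B5, B5–B6, B6–B7, B7–B8, B8–B9
The largest bag has 4 vertices, giving width 3; this decomposition certifies tw(G) ≤ 3. For the lower bound: the 4 vertex sets {2,5,12}, {9}, {10}, {1,3,7,8} are disjoint, each induces a connected subgraph, and every pair is joined by at least one edge of G. Contracting each set to a single vertex therefore yields K_{4} as a minor, and since treewidth is minor-monotone, tw(G) ≥ tw(K_{4}) = 3. The upper and lower bounds meet at 3, so that is the treewidth.

3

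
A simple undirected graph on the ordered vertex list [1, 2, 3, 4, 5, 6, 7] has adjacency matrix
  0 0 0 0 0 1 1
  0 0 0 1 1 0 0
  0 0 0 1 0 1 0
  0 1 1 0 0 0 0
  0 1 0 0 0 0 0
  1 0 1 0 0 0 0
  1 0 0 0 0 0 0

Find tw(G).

1

A width-1 tree decomposition is:
Bags: B1 = {2, 5}  B2 = {2, 4}  B3 = {3, 4}  B4 = {3, 6}  B5 = {1, 6}  B6 = {1, 7}
Tree: B1–B2, B2–B3, B3–B4, B4–B5, B5–B6
Each bag holds 2 vertices, so the decomposition has width 1, which upper-bounds the treewidth. G has an edge, so its treewidth is at least 1. Therefore the treewidth is 1.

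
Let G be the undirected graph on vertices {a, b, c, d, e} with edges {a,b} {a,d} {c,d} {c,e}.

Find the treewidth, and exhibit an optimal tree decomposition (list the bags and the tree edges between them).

Treewidth 1.
One such decomposition:
Bags: B1 = {a, b}  B2 = {a, d}  B3 = {c, d}  B4 = {c, e}
Tree: B1–B2, B2–B3, B3–B4

Each bag holds 2 vertices, so the decomposition has width 1, which upper-bounds the treewidth. G has an edge, so its treewidth is at least 1. Combining the bounds, tw(G) = 1.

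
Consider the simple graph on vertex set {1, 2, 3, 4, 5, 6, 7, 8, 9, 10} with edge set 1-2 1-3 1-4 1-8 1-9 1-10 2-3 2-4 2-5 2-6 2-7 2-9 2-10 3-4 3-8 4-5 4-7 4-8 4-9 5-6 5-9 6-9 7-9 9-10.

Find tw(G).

3

A width-3 tree decomposition is:
Bags: B1 = {2, 4, 7, 9}  B2 = {2, 4, 5, 9}  B3 = {1, 2, 4, 9}  B4 = {1, 2, 3, 4}  B5 = {2, 5, 6, 9}  B6 = {1, 2, 9, 10}  B7 = {1, 3, 4, 8}
Tree: B1–B2, B2–B3, B3–B4, B2–B5, B3–B6, B4–B7
Every bag has size at most 4, so the width is 4 − 1 = 3 and tw(G) ≤ 3. On the other hand G contains the 4-clique {1, 3, 4, 8}. A clique must lie in a single bag of any decomposition, so no decomposition can have width below 3. The upper and lower bounds meet at 3, so that is the treewidth.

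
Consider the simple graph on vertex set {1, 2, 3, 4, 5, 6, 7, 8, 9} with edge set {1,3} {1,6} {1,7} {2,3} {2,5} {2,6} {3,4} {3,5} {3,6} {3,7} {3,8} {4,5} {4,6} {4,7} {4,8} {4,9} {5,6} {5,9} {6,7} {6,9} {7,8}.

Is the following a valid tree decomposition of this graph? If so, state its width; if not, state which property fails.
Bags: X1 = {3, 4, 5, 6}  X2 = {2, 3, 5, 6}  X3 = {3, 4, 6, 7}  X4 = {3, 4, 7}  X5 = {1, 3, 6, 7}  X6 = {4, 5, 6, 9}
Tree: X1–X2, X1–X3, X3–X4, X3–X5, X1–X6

No — vertex 8 appears in no bag.

A tree decomposition must satisfy three properties: every vertex lies in some bag; for every edge, both endpoints lie together in some bag; and for every vertex, the bags containing it form a connected subtree. Here vertex 8 appears in no bag, so the decomposition is invalid.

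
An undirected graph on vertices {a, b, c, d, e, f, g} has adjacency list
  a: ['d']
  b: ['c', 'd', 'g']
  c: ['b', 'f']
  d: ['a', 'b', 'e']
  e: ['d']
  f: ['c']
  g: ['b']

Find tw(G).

A width-1 tree decomposition is:
Bags: B1 = {b, g}  B2 = {b, c}  B3 = {b, d}  B4 = {c, f}  B5 = {a, d}  B6 = {d, e}
Tree: B1–B2, B1–B3, B2–B4, B3–B5, B3–B6
Each bag holds 2 vertices, so the decomposition has width 1, which upper-bounds the treewidth. G has an edge, so its treewidth is at least 1. The upper and lower bounds meet at 1, so that is the treewidth.

1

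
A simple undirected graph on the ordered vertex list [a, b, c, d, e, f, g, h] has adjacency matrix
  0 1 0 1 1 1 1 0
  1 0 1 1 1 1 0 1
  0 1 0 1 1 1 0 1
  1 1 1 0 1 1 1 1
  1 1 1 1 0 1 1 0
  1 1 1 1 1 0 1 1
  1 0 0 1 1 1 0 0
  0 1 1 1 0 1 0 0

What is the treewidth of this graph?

A width-4 tree decomposition is:
Bags: B1 = {a, b, d, e, f}  B2 = {b, c, d, e, f}  B3 = {a, d, e, f, g}  B4 = {b, c, d, f, h}
Tree: B1–B2, B1–B3, B2–B4
Each bag holds 5 vertices, so the decomposition has width 4, which upper-bounds the treewidth. For the lower bound, the 5 vertices {a, d, e, f, g} are pairwise adjacent, and any tree decomposition puts a clique entirely inside one bag — forcing width ≥ 4. Combining the bounds, tw(G) = 4.

4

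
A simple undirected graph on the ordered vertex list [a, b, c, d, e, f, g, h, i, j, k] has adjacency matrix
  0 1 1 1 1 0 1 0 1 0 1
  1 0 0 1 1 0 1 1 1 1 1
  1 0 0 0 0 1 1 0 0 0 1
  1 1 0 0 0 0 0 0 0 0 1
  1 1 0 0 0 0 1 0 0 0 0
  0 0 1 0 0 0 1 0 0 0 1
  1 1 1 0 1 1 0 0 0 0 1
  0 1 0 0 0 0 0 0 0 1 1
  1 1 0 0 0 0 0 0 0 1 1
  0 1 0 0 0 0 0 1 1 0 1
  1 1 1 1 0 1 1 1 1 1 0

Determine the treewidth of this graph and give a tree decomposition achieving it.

Treewidth 3.
One optimal decomposition is:
Bags: B1 = {a, c, g, k}  B2 = {a, b, g, k}  B3 = {a, b, i, k}  B4 = {a, b, d, k}  B5 = {a, b, e, g}  B6 = {b, i, j, k}  B7 = {b, h, j, k}  B8 = {c, f, g, k}
Tree: B1–B2, B2–B3, B2–B4, B2–B5, B3–B6, B6–B7, B1–B8

Each bag holds 4 vertices, so the decomposition has width 3, which upper-bounds the treewidth. On the other hand G contains the 4-clique {a, b, e, g}. A clique must lie in a single bag of any decomposition, so no decomposition can have width below 3. Hence tw(G) = 3 exactly.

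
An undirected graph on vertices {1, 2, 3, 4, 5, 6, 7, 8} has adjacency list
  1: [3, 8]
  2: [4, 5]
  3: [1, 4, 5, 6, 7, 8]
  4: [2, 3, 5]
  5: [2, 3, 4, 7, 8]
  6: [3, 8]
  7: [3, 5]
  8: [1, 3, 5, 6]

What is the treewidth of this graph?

A width-2 tree decomposition is:
Bags: B1 = {3, 4, 5}  B2 = {2, 4, 5}  B3 = {3, 5, 8}  B4 = {3, 5, 7}  B5 = {3, 6, 8}  B6 = {1, 3, 8}
Tree: B1–B2, B1–B3, B3–B4, B3–B5, B3–B6
The largest bag has 3 vertices, giving width 2; this decomposition certifies tw(G) ≤ 2. For the lower bound, the 3 vertices {2, 4, 5} are pairwise adjacent, and any tree decomposition puts a clique entirely inside one bag — forcing width ≥ 2. Therefore the treewidth is 2.

2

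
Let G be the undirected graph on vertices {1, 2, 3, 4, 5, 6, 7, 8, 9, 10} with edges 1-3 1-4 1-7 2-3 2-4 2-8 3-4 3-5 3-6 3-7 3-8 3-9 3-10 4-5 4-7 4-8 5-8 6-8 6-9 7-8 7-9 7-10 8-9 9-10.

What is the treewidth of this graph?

3

A width-3 tree decomposition is:
Bags: B1 = {3, 7, 8, 9}  B2 = {3, 6, 8, 9}  B3 = {3, 4, 7, 8}  B4 = {3, 7, 9, 10}  B5 = {1, 3, 4, 7}  B6 = {2, 3, 4, 8}  B7 = {3, 4, 5, 8}
Tree: B1–B2, B1–B3, B1–B4, B3–B5, B3–B6, B3–B7
Each bag holds 4 vertices, so the decomposition has width 3, which upper-bounds the treewidth. Conversely, {3, 6, 8, 9} is a clique of size 4, and the vertices of any clique must share a bag in every tree decomposition; so some bag has ≥ 4 vertices and tw(G) ≥ 3. Hence tw(G) = 3 exactly.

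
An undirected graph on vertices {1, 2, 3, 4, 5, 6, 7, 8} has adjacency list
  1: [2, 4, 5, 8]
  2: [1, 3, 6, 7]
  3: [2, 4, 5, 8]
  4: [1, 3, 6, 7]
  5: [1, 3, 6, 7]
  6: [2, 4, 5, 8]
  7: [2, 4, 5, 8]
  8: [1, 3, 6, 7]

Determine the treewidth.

4

A width-4 tree decomposition is:
Bags: B1 = {2, 3, 4, 5, 8}  B2 = {2, 4, 5, 6, 8}  B3 = {2, 4, 5, 7, 8}  B4 = {1, 2, 4, 5, 8}
Tree: B1–B2, B2–B3, B3–B4
Each bag holds 5 vertices, so the decomposition has width 4, which upper-bounds the treewidth. For the lower bound: the 5 vertex sets {3,8}, {2,6}, {4,7}, {5}, {1} are disjoint, each induces a connected subgraph, and every pair is joined by at least one edge of G. Contracting each set to a single vertex therefore yields K_{5} as a minor, and since treewidth is minor-monotone, tw(G) ≥ tw(K_{5}) = 4. Therefore the treewidth is 4.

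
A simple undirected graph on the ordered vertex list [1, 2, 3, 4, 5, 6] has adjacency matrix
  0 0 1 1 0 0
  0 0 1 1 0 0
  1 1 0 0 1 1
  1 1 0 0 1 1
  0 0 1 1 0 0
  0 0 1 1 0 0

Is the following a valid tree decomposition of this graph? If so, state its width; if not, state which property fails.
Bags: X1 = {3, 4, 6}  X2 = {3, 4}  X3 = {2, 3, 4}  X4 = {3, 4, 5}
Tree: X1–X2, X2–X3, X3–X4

No — vertex 1 appears in no bag.

A tree decomposition must satisfy three properties: every vertex lies in some bag; for every edge, both endpoints lie together in some bag; and for every vertex, the bags containing it form a connected subtree. Here vertex 1 appears in no bag, so the decomposition is invalid.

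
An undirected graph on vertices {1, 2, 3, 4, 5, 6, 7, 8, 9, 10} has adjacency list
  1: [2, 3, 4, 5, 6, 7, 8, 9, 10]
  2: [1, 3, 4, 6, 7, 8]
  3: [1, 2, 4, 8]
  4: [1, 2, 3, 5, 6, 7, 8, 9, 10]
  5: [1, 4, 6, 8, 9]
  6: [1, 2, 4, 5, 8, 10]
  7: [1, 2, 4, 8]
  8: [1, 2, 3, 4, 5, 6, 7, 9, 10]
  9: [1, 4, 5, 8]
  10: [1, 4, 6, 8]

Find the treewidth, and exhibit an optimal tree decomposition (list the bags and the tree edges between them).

Treewidth 4.
One optimal decomposition is:
Bags: B1 = {1, 2, 4, 7, 8}  B2 = {1, 2, 4, 6, 8}  B3 = {1, 2, 3, 4, 8}  B4 = {1, 4, 5, 6, 8}  B5 = {1, 4, 5, 8, 9}  B6 = {1, 4, 6, 8, 10}
Tree: B1–B2, B2–B3, B2–B4, B4–B5, B2–B6

Every bag has size at most 5, so the width is 5 − 1 = 4 and tw(G) ≤ 4. Conversely, {1, 4, 5, 8, 9} is a clique of size 5, and the vertices of any clique must share a bag in every tree decomposition; so some bag has ≥ 5 vertices and tw(G) ≥ 4. The upper and lower bounds meet at 4, so that is the treewidth.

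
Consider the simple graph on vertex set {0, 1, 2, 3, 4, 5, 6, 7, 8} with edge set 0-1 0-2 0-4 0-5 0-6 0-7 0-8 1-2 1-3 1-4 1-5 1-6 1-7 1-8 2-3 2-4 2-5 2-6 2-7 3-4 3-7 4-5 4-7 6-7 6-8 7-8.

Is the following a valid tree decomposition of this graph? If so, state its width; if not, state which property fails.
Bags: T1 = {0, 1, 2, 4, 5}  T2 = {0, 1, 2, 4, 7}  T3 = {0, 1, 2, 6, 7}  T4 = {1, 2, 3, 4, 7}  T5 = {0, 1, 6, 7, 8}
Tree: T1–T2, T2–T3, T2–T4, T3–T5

Checking the three conditions: (i) the bags cover all of {0, 1, 2, 3, 4, 5, 6, 7, 8}; (ii) for each edge, some bag contains both endpoints; (iii) the bags containing any fixed vertex form a subtree. All hold, so the decomposition is valid with width 5 − 1 = 4.

Yes; width 4.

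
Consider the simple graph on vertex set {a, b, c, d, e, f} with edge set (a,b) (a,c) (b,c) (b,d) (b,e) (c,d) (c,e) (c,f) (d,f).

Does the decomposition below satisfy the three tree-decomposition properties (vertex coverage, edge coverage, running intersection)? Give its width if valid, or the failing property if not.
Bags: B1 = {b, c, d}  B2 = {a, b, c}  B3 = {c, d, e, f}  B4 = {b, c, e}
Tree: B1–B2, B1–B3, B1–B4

No — bags containing vertex e are not connected in the tree.

A tree decomposition must satisfy three properties: every vertex lies in some bag; for every edge, both endpoints lie together in some bag; and for every vertex, the bags containing it form a connected subtree. Here bags containing vertex e are not connected in the tree, so the decomposition is invalid.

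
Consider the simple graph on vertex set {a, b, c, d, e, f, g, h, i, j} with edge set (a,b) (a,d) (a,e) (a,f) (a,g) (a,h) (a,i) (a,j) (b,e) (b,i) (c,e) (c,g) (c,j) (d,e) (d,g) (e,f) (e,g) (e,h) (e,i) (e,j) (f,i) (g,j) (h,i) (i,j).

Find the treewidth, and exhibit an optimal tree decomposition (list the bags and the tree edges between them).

The largest bag has 4 vertices, giving width 3; this decomposition certifies tw(G) ≤ 3. On the other hand G contains the 4-clique {c, e, g, j}. A clique must lie in a single bag of any decomposition, so no decomposition can have width below 3. The upper and lower bounds meet at 3, so that is the treewidth.

Treewidth 3.
Bags: B1 = {a, e, h, i}  B2 = {a, e, i, j}  B3 = {a, b, e, i}  B4 = {a, e, g, j}  B5 = {a, e, f, i}  B6 = {c, e, g, j}  B7 = {a, d, e, g}
Tree: B1–B2, B1–B3, B2–B4, B2–B5, B4–B6, B4–B7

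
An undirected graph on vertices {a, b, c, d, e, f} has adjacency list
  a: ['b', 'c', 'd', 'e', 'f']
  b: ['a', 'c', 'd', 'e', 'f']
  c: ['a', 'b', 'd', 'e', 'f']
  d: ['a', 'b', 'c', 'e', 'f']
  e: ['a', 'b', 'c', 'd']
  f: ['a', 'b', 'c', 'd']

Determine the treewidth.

4

A width-4 tree decomposition is:
Bags: B1 = {a, b, c, d, e}  B2 = {a, b, c, d, f}
Tree: B1–B2
Each bag holds 5 vertices, so the decomposition has width 4, which upper-bounds the treewidth. For the lower bound, the 5 vertices {a, b, c, d, e} are pairwise adjacent, and any tree decomposition puts a clique entirely inside one bag — forcing width ≥ 4. Combining the bounds, tw(G) = 4.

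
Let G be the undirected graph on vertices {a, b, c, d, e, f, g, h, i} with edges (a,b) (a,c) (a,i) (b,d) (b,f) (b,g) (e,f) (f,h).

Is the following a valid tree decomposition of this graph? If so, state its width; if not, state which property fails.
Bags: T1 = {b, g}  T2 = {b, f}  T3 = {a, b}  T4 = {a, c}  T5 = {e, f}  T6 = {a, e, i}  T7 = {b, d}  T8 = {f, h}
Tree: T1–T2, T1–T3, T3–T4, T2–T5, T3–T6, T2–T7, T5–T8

A tree decomposition must satisfy three properties: every vertex lies in some bag; for every edge, both endpoints lie together in some bag; and for every vertex, the bags containing it form a connected subtree. Here bags containing vertex e are not connected in the tree, so the decomposition is invalid.

No — bags containing vertex e are not connected in the tree.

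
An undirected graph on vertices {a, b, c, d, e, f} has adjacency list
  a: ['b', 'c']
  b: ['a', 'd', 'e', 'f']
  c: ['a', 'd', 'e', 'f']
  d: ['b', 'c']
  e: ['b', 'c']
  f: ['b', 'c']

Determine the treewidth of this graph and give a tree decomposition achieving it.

Every bag has size at most 3, so the width is 3 − 1 = 2 and tw(G) ≤ 2. Since f–c–a–b–f is a cycle in G, G is not acyclic. Forests are exactly the graphs of treewidth ≤ 1, so tw(G) ≥ 2. Combining the bounds, tw(G) = 2.

Treewidth 2.
Bags: B1 = {b, c, f}  B2 = {a, b, c}  B3 = {b, c, d}  B4 = {b, c, e}
Tree: B1–B2, B2–B3, B3–B4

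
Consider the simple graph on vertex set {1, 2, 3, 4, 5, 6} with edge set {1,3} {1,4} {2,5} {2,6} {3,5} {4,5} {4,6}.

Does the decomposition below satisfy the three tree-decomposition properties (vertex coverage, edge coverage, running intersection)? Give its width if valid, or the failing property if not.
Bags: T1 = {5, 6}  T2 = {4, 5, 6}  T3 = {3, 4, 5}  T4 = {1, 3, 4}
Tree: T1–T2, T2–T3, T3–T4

A tree decomposition must satisfy three properties: every vertex lies in some bag; for every edge, both endpoints lie together in some bag; and for every vertex, the bags containing it form a connected subtree. Here vertex 2 appears in no bag, so the decomposition is invalid.

No — vertex 2 appears in no bag.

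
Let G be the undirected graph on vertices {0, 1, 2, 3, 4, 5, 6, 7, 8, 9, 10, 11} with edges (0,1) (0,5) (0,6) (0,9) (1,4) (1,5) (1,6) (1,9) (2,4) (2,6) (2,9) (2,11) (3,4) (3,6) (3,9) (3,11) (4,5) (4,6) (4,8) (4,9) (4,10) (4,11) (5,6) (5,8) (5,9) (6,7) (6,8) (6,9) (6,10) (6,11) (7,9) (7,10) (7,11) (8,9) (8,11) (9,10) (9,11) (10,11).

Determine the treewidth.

A width-4 tree decomposition is:
Bags: B1 = {4, 5, 6, 8, 9}  B2 = {4, 6, 8, 9, 11}  B3 = {4, 6, 9, 10, 11}  B4 = {2, 4, 6, 9, 11}  B5 = {1, 4, 5, 6, 9}  B6 = {0, 1, 5, 6, 9}  B7 = {3, 4, 6, 9, 11}  B8 = {6, 7, 9, 10, 11}
Tree: B1–B2, B2–B3, B2–B4, B1–B5, B5–B6, B3–B7, B3–B8
The largest bag has 5 vertices, giving width 4; this decomposition certifies tw(G) ≤ 4. On the other hand G contains the 5-clique {0, 1, 5, 6, 9}. A clique must lie in a single bag of any decomposition, so no decomposition can have width below 4. Hence tw(G) = 4 exactly.

4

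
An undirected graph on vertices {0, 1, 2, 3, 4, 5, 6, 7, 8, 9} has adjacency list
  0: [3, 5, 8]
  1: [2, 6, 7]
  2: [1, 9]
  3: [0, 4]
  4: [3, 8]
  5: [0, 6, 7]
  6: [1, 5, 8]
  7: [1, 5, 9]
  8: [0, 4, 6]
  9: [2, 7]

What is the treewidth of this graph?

A width-2 tree decomposition is:
Bags: B1 = {1, 2, 9}  B2 = {1, 7, 9}  B3 = {1, 6, 7}  B4 = {5, 6, 7}  B5 = {5, 6, 8}  B6 = {0, 5, 8}  B7 = {0, 4, 8}  B8 = {0, 3, 4}
Tree: B1–B2, B2–B3, B3–B4, B4–B5, B5–B6, B6–B7, B7–B8
Each bag holds 3 vertices, so the decomposition has width 2, which upper-bounds the treewidth. The edges 2–9–7–1–2 form a cycle, so G is not a tree and its treewidth is at least 2. Therefore the treewidth is 2.

2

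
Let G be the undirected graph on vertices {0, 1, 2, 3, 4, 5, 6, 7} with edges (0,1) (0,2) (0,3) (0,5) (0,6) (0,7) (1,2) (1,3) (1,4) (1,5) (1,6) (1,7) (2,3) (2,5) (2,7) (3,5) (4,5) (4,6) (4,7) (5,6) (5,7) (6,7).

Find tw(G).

4

A width-4 tree decomposition is:
Bags: B1 = {0, 1, 2, 5, 7}  B2 = {0, 1, 5, 6, 7}  B3 = {1, 4, 5, 6, 7}  B4 = {0, 1, 2, 3, 5}
Tree: B1–B2, B2–B3, B1–B4
The largest bag has 5 vertices, giving width 4; this decomposition certifies tw(G) ≤ 4. Conversely, {0, 1, 2, 3, 5} is a clique of size 5, and the vertices of any clique must share a bag in every tree decomposition; so some bag has ≥ 5 vertices and tw(G) ≥ 4. Therefore the treewidth is 4.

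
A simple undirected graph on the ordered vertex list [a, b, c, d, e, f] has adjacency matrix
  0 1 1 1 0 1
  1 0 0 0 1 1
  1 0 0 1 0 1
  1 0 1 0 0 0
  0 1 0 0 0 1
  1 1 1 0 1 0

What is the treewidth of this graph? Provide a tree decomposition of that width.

Treewidth 2.
One such decomposition:
Bags: B1 = {a, b, f}  B2 = {a, c, f}  B3 = {a, c, d}  B4 = {b, e, f}
Tree: B1–B2, B2–B3, B1–B4

Every bag has size at most 3, so the width is 3 − 1 = 2 and tw(G) ≤ 2. On the other hand G contains the 3-clique {a, c, d}. A clique must lie in a single bag of any decomposition, so no decomposition can have width below 2. Therefore the treewidth is 2.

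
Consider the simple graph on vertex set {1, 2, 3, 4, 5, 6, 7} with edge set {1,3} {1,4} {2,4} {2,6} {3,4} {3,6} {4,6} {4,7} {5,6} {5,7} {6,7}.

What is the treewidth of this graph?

A width-2 tree decomposition is:
Bags: B1 = {4, 6, 7}  B2 = {3, 4, 6}  B3 = {2, 4, 6}  B4 = {1, 3, 4}  B5 = {5, 6, 7}
Tree: B1–B2, B1–B3, B2–B4, B1–B5
The largest bag has 3 vertices, giving width 2; this decomposition certifies tw(G) ≤ 2. Conversely, {1, 3, 4} is a clique of size 3, and the vertices of any clique must share a bag in every tree decomposition; so some bag has ≥ 3 vertices and tw(G) ≥ 2. Therefore the treewidth is 2.

2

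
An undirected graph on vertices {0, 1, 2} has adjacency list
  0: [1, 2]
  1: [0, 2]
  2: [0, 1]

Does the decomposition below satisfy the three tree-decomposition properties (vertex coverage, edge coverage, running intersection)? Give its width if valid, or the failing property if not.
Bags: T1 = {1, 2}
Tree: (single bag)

A tree decomposition must satisfy three properties: every vertex lies in some bag; for every edge, both endpoints lie together in some bag; and for every vertex, the bags containing it form a connected subtree. Here vertex 0 appears in no bag, so the decomposition is invalid.

No — vertex 0 appears in no bag.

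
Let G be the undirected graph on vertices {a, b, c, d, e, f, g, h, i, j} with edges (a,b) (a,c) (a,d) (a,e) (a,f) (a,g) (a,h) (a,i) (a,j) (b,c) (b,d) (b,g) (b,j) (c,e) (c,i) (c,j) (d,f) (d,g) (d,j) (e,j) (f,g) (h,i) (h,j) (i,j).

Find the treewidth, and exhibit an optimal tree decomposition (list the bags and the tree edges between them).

Treewidth 3.
One such decomposition:
Bags: B1 = {a, c, e, j}  B2 = {a, c, i, j}  B3 = {a, b, c, j}  B4 = {a, b, d, j}  B5 = {a, h, i, j}  B6 = {a, b, d, g}  B7 = {a, d, f, g}
Tree: B1–B2, B2–B3, B3–B4, B2–B5, B4–B6, B6–B7

Every bag has size at most 4, so the width is 4 − 1 = 3 and tw(G) ≤ 3. For the lower bound, the 4 vertices {a, d, f, g} are pairwise adjacent, and any tree decomposition puts a clique entirely inside one bag — forcing width ≥ 3. Therefore the treewidth is 3.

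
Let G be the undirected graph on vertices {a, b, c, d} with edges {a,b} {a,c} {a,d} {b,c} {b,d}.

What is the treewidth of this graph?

A width-2 tree decomposition is:
Bags: B1 = {a, b, d}  B2 = {a, b, c}
Tree: B1–B2
Every bag has size at most 3, so the width is 3 − 1 = 2 and tw(G) ≤ 2. For the lower bound, the 3 vertices {a, b, d} are pairwise adjacent, and any tree decomposition puts a clique entirely inside one bag — forcing width ≥ 2. Therefore the treewidth is 2.

2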